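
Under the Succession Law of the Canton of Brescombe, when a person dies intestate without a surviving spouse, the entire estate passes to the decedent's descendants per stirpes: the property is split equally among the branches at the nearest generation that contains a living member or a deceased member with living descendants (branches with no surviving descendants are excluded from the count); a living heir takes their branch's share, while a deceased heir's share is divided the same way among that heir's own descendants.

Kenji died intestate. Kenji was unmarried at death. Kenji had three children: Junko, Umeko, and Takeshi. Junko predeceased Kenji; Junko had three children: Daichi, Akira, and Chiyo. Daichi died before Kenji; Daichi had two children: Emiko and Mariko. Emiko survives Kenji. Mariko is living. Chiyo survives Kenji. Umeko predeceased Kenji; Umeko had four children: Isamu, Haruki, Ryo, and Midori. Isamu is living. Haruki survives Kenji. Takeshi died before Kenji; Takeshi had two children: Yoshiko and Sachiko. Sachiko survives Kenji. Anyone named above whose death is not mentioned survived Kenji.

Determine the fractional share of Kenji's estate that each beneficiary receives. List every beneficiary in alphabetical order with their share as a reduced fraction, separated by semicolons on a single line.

There is no surviving spouse, so the entire estate passes to Kenji's descendants per stirpes.
The estate is divided into 3 equal shares of 1/3 among Junko, Umeko, Takeshi.
Junko predeceased; the 1/3 allotted to Junko's branch passes to Junko's issue by representation.
The 1/3 is divided into 3 equal shares of 1/9 among Daichi, Akira, Chiyo.
Daichi predeceased; the 1/9 allotted to Daichi's branch passes to Daichi's issue by representation.
The 1/9 is divided into 2 equal shares of 1/18 among Emiko, Mariko.
Emiko is living and takes 1/18.
Mariko is living and takes 1/18.
Akira is living and takes 1/9.
Chiyo is living and takes 1/9.
Umeko predeceased; the 1/3 allotted to Umeko's branch passes to Umeko's issue by representation.
The 1/3 is divided into 4 equal shares of 1/12 among Isamu, Haruki, Ryo, Midori.
Isamu is living and takes 1/12.
Haruki is living and takes 1/12.
Ryo is living and takes 1/12.
Midori is living and takes 1/12.
Takeshi predeceased; the 1/3 allotted to Takeshi's branch passes to Takeshi's issue by representation.
The 1/3 is divided into 2 equal shares of 1/6 among Yoshiko, Sachiko.
Yoshiko is living and takes 1/6.
Sachiko is living and takes 1/6.

Akira 1/9; Chiyo 1/9; Emiko 1/18; Haruki 1/12; Isamu 1/12; Mariko 1/18; Midori 1/12; Ryo 1/12; Sachiko 1/6; Yoshiko 1/6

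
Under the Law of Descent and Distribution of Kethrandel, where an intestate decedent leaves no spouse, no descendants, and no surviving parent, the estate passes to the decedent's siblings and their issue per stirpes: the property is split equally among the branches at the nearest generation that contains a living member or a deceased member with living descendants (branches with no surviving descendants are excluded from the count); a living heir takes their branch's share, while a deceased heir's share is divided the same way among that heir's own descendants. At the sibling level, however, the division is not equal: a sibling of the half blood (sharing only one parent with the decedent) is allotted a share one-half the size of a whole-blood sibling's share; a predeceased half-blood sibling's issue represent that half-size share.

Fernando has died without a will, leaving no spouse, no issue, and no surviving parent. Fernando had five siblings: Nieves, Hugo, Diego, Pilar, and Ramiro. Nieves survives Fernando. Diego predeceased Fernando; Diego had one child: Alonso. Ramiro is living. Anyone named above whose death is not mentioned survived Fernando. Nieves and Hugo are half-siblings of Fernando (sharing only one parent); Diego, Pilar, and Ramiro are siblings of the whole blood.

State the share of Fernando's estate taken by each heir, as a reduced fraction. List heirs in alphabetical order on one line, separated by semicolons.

Alonso 1/4; Hugo 1/8; Nieves 1/8; Pilar 1/4; Ramiro 1/4

No spouse, descendants, or parent survives, so the estate passes to Fernando's siblings per stirpes.
Half-blood siblings count for one-half the weight of whole-blood siblings at the initial division.
Dividing 1 in proportion to weights (total weight 4): Nieves (weight 1/2) → 1/8; Hugo (weight 1/2) → 1/8; Diego (weight 1) → 1/4; Pilar (weight 1) → 1/4; Ramiro (weight 1) → 1/4.
Nieves is living and takes 1/8.
Hugo is living and takes 1/8.
Diego predeceased; the 1/4 allotted to Diego's branch passes to Diego's issue by representation.
Alonso is the sole taker at this level and receives the full 1/4.
Pilar is living and takes 1/4.
Ramiro is living and takes 1/4.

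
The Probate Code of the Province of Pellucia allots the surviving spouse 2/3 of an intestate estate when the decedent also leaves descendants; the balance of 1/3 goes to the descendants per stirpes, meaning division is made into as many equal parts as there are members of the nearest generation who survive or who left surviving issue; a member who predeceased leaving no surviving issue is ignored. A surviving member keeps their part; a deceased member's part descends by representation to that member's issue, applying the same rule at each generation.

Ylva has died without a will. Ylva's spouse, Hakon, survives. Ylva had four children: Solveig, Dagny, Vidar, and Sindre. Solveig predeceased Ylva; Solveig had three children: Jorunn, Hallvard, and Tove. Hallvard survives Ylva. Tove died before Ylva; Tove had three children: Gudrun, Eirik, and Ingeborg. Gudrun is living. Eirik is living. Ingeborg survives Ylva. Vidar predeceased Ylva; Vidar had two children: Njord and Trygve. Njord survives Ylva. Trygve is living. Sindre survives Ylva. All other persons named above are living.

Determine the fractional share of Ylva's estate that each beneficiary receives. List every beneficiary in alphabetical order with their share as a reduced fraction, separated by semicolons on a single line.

Dagny 1/12; Eirik 1/108; Gudrun 1/108; Hakon 2/3; Hallvard 1/36; Ingeborg 1/108; Jorunn 1/36; Njord 1/24; Sindre 1/12; Trygve 1/24

Hakon, as surviving spouse, takes 2/3.
The remaining 1/3 passes to Ylva's descendants per stirpes.
The 1/3 is divided into 4 equal shares of 1/12 among Solveig, Dagny, Vidar, Sindre.
Solveig predeceased; the 1/12 allotted to Solveig's branch passes to Solveig's issue by representation.
The 1/12 is divided into 3 equal shares of 1/36 among Jorunn, Hallvard, Tove.
Jorunn is living and takes 1/36.
Hallvard is living and takes 1/36.
Tove predeceased; the 1/36 allotted to Tove's branch passes to Tove's issue by representation.
The 1/36 is divided into 3 equal shares of 1/108 among Gudrun, Eirik, Ingeborg.
Gudrun is living and takes 1/108.
Eirik is living and takes 1/108.
Ingeborg is living and takes 1/108.
Dagny is living and takes 1/12.
Vidar predeceased; the 1/12 allotted to Vidar's branch passes to Vidar's issue by representation.
The 1/12 is divided into 2 equal shares of 1/24 among Njord, Trygve.
Njord is living and takes 1/24.
Trygve is living and takes 1/24.
Sindre is living and takes 1/12.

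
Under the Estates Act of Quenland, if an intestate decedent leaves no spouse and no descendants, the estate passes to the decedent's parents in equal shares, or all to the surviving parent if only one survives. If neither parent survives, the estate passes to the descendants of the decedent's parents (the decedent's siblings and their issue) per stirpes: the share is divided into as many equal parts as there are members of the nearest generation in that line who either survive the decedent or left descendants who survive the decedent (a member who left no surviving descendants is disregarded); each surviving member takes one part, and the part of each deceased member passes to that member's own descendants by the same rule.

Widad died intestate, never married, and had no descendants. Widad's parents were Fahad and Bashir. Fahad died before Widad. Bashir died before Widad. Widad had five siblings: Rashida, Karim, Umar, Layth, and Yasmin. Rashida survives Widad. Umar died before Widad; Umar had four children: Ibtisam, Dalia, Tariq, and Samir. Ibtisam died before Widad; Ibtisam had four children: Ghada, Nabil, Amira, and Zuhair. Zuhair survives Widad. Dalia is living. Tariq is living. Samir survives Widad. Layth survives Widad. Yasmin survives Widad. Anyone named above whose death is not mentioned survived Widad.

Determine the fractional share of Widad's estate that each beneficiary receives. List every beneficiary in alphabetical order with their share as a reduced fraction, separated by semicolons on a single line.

Neither parent survives and there are no descendants, so the estate passes to Widad's siblings and their issue per stirpes.
The estate is divided into 5 equal shares of 1/5 among Rashida, Karim, Umar, Layth, Yasmin.
Rashida is living and takes 1/5.
Karim is living and takes 1/5.
Umar predeceased; the 1/5 allotted to Umar's branch passes to Umar's issue by representation.
The 1/5 is divided into 4 equal shares of 1/20 among Ibtisam, Dalia, Tariq, Samir.
Ibtisam predeceased; the 1/20 allotted to Ibtisam's branch passes to Ibtisam's issue by representation.
The 1/20 is divided into 4 equal shares of 1/80 among Ghada, Nabil, Amira, Zuhair.
Ghada is living and takes 1/80.
Nabil is living and takes 1/80.
Amira is living and takes 1/80.
Zuhair is living and takes 1/80.
Dalia is living and takes 1/20.
Tariq is living and takes 1/20.
Samir is living and takes 1/20.
Layth is living and takes 1/5.
Yasmin is living and takes 1/5.

Amira 1/80; Dalia 1/20; Ghada 1/80; Karim 1/5; Layth 1/5; Nabil 1/80; Rashida 1/5; Samir 1/20; Tariq 1/20; Yasmin 1/5; Zuhair 1/80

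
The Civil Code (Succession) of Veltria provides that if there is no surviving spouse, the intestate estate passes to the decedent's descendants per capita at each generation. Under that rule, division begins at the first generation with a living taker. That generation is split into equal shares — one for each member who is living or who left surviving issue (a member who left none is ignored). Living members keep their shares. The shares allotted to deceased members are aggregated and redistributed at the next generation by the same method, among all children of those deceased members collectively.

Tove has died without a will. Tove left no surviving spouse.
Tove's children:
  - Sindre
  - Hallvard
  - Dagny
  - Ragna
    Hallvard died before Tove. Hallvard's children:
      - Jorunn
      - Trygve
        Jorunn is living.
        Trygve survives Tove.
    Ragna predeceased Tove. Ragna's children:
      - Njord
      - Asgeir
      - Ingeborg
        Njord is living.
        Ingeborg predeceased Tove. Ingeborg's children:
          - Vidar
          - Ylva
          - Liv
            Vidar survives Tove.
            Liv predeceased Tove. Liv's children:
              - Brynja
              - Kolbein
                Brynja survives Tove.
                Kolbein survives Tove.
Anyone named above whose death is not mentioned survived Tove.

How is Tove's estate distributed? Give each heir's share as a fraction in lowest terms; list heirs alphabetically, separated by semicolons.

There is no surviving spouse, so the entire estate passes to Tove's descendants per capita at each generation.
At generation 1 (Sindre, Hallvard, Dagny, Ragna) there are 4 shares of (1)/4 = 1/4 each.
Living: Sindre and Dagny — each takes 1/4.
Deceased: Hallvard and Ragna. Their combined 1/2 is pooled and carried to generation 2.
At generation 2 (Jorunn, Trygve, Njord, Asgeir, Ingeborg) there are 5 shares of (1/2)/5 = 1/10 each.
Living: Jorunn, Trygve, Njord, and Asgeir — each takes 1/10.
Deceased: Ingeborg. That 1/10 share is carried to generation 3.
At generation 3 (Vidar, Ylva, Liv) there are 3 shares of (1/10)/3 = 1/30 each.
Living: Vidar and Ylva — each takes 1/30.
Deceased: Liv. That 1/30 share is carried to generation 4.
At generation 4 (Brynja, Kolbein) there are 2 shares of (1/30)/2 = 1/60 each.
Living: Brynja and Kolbein — each takes 1/60.

Asgeir 1/10; Brynja 1/60; Dagny 1/4; Jorunn 1/10; Kolbein 1/60; Njord 1/10; Sindre 1/4; Trygve 1/10; Vidar 1/30; Ylva 1/30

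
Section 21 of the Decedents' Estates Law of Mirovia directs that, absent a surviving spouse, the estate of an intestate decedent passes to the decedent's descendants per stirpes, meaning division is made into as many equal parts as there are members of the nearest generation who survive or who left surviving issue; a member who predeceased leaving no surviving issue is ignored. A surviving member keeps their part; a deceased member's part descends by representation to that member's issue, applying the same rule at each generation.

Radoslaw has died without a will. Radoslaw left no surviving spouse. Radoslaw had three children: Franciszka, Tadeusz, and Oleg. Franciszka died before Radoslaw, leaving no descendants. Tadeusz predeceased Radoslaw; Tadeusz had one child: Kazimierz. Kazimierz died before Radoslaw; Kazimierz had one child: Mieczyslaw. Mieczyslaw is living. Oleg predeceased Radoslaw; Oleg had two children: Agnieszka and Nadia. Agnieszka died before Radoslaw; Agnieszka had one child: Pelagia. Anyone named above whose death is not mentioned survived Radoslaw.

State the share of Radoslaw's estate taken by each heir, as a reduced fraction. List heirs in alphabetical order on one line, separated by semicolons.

There is no surviving spouse, so the entire estate passes to Radoslaw's descendants per stirpes.
Franciszka left no surviving issue, so that branch lapses and is disregarded.
The estate is divided into 2 equal shares of 1/2 among Tadeusz, Oleg.
Tadeusz predeceased; the 1/2 allotted to Tadeusz's branch passes to Tadeusz's issue by representation.
Kazimierz's line is the sole branch at this level, so the full 1/2 passes to Kazimierz's issue by representation.
Mieczyslaw is the sole taker at this level and receives the full 1/2.
Oleg predeceased; the 1/2 allotted to Oleg's branch passes to Oleg's issue by representation.
The 1/2 is divided into 2 equal shares of 1/4 among Agnieszka, Nadia.
Agnieszka predeceased; the 1/4 allotted to Agnieszka's branch passes to Agnieszka's issue by representation.
Pelagia is the sole taker at this level and receives the full 1/4.
Nadia is living and takes 1/4.

Mieczyslaw 1/2; Nadia 1/4; Pelagia 1/4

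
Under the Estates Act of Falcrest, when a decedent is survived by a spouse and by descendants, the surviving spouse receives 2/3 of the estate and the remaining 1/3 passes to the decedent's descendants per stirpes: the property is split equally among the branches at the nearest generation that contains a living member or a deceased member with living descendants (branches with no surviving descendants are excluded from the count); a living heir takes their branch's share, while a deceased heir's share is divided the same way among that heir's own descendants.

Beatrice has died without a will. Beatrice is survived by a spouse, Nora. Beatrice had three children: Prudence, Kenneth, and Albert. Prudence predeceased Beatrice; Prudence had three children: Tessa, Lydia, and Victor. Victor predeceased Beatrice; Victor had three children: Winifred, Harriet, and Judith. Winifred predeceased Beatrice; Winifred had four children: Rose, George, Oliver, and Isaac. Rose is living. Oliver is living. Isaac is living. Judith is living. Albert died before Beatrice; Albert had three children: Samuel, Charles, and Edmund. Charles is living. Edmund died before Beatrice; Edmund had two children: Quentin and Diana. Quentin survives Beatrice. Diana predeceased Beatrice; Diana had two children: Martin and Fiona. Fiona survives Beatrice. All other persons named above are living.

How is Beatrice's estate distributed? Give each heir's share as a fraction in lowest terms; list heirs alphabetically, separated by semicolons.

Nora, as surviving spouse, takes 2/3.
The remaining 1/3 passes to Beatrice's descendants per stirpes.
The 1/3 is divided into 3 equal shares of 1/9 among Prudence, Kenneth, Albert.
Prudence predeceased; the 1/9 allotted to Prudence's branch passes to Prudence's issue by representation.
The 1/9 is divided into 3 equal shares of 1/27 among Tessa, Lydia, Victor.
Tessa is living and takes 1/27.
Lydia is living and takes 1/27.
Victor predeceased; the 1/27 allotted to Victor's branch passes to Victor's issue by representation.
The 1/27 is divided into 3 equal shares of 1/81 among Winifred, Harriet, Judith.
Winifred predeceased; the 1/81 allotted to Winifred's branch passes to Winifred's issue by representation.
The 1/81 is divided into 4 equal shares of 1/324 among Rose, George, Oliver, Isaac.
Rose is living and takes 1/324.
George is living and takes 1/324.
Oliver is living and takes 1/324.
Isaac is living and takes 1/324.
Harriet is living and takes 1/81.
Judith is living and takes 1/81.
Kenneth is living and takes 1/9.
Albert predeceased; the 1/9 allotted to Albert's branch passes to Albert's issue by representation.
The 1/9 is divided into 3 equal shares of 1/27 among Samuel, Charles, Edmund.
Samuel is living and takes 1/27.
Charles is living and takes 1/27.
Edmund predeceased; the 1/27 allotted to Edmund's branch passes to Edmund's issue by representation.
The 1/27 is divided into 2 equal shares of 1/54 among Quentin, Diana.
Quentin is living and takes 1/54.
Diana predeceased; the 1/54 allotted to Diana's branch passes to Diana's issue by representation.
The 1/54 is divided into 2 equal shares of 1/108 among Martin, Fiona.
Martin is living and takes 1/108.
Fiona is living and takes 1/108.

Charles 1/27; Fiona 1/108; George 1/324; Harriet 1/81; Isaac 1/324; Judith 1/81; Kenneth 1/9; Lydia 1/27; Martin 1/108; Nora 2/3; Oliver 1/324; Quentin 1/54; Rose 1/324; Samuel 1/27; Tessa 1/27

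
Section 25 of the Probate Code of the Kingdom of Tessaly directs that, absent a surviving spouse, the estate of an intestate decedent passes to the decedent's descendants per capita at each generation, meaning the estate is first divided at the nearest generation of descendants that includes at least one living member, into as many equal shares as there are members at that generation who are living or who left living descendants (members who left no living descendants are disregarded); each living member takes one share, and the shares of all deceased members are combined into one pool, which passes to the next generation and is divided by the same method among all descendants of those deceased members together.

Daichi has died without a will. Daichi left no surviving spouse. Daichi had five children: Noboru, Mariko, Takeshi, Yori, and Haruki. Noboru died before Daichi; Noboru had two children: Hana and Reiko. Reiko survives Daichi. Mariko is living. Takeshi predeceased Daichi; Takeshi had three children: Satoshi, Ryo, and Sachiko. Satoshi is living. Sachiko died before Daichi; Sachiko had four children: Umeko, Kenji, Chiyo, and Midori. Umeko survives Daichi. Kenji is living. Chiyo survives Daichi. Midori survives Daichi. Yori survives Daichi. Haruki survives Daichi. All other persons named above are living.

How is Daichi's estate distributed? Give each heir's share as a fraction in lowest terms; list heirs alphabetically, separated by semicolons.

There is no surviving spouse, so the entire estate passes to Daichi's descendants per capita at each generation.
At generation 1 (Noboru, Mariko, Takeshi, Yori, Haruki) there are 5 shares of (1)/5 = 1/5 each.
Living: Mariko, Yori, and Haruki — each takes 1/5.
Deceased: Noboru and Takeshi. Their combined 2/5 is pooled and carried to generation 2.
At generation 2 (Hana, Reiko, Satoshi, Ryo, Sachiko) there are 5 shares of (2/5)/5 = 2/25 each.
Living: Hana, Reiko, Satoshi, and Ryo — each takes 2/25.
Deceased: Sachiko. That 2/25 share is carried to generation 3.
At generation 3 (Umeko, Kenji, Chiyo, Midori) there are 4 shares of (2/25)/4 = 1/50 each.
Living: Umeko, Kenji, Chiyo, and Midori — each takes 1/50.

Chiyo 1/50; Hana 2/25; Haruki 1/5; Kenji 1/50; Mariko 1/5; Midori 1/50; Reiko 2/25; Ryo 2/25; Satoshi 2/25; Umeko 1/50; Yori 1/5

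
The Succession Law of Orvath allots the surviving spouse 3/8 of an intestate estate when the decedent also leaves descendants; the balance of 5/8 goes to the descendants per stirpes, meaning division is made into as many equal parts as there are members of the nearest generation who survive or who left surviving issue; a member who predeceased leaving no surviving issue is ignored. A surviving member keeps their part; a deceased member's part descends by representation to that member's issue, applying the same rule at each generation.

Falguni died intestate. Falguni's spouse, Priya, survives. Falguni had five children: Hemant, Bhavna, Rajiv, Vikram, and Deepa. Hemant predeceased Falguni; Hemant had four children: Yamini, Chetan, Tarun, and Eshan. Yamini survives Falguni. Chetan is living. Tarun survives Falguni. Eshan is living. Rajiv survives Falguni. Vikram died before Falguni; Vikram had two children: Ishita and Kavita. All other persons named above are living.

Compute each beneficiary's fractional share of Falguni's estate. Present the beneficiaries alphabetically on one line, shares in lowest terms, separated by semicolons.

Priya, as surviving spouse, takes 3/8.
The remaining 5/8 passes to Falguni's descendants per stirpes.
The 5/8 is divided into 5 equal shares of 1/8 among Hemant, Bhavna, Rajiv, Vikram, Deepa.
Hemant predeceased; the 1/8 allotted to Hemant's branch passes to Hemant's issue by representation.
The 1/8 is divided into 4 equal shares of 1/32 among Yamini, Chetan, Tarun, Eshan.
Yamini is living and takes 1/32.
Chetan is living and takes 1/32.
Tarun is living and takes 1/32.
Eshan is living and takes 1/32.
Bhavna is living and takes 1/8.
Rajiv is living and takes 1/8.
Vikram predeceased; the 1/8 allotted to Vikram's branch passes to Vikram's issue by representation.
The 1/8 is divided into 2 equal shares of 1/16 among Ishita, Kavita.
Ishita is living and takes 1/16.
Kavita is living and takes 1/16.
Deepa is living and takes 1/8.

Bhavna 1/8; Chetan 1/32; Deepa 1/8; Eshan 1/32; Ishita 1/16; Kavita 1/16; Priya 3/8; Rajiv 1/8; Tarun 1/32; Yamini 1/32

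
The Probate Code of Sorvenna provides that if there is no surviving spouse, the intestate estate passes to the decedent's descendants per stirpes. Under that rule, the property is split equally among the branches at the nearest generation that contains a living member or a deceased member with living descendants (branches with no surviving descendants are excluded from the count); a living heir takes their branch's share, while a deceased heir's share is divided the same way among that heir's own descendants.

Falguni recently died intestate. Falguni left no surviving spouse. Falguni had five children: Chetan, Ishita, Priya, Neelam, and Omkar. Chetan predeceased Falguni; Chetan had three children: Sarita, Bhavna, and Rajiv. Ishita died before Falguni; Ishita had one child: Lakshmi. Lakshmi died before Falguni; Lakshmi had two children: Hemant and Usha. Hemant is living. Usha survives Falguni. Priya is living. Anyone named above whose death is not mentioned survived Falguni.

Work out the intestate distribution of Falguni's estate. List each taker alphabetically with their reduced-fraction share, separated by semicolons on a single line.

Bhavna 1/15; Hemant 1/10; Neelam 1/5; Omkar 1/5; Priya 1/5; Rajiv 1/15; Sarita 1/15; Usha 1/10

There is no surviving spouse, so the entire estate passes to Falguni's descendants per stirpes.
The estate is divided into 5 equal shares of 1/5 among Chetan, Ishita, Priya, Neelam, Omkar.
Chetan predeceased; the 1/5 allotted to Chetan's branch passes to Chetan's issue by representation.
The 1/5 is divided into 3 equal shares of 1/15 among Sarita, Bhavna, Rajiv.
Sarita is living and takes 1/15.
Bhavna is living and takes 1/15.
Rajiv is living and takes 1/15.
Ishita predeceased; the 1/5 allotted to Ishita's branch passes to Ishita's issue by representation.
Lakshmi's line is the sole branch at this level, so the full 1/5 passes to Lakshmi's issue by representation.
The 1/5 is divided into 2 equal shares of 1/10 among Hemant, Usha.
Hemant is living and takes 1/10.
Usha is living and takes 1/10.
Priya is living and takes 1/5.
Neelam is living and takes 1/5.
Omkar is living and takes 1/5.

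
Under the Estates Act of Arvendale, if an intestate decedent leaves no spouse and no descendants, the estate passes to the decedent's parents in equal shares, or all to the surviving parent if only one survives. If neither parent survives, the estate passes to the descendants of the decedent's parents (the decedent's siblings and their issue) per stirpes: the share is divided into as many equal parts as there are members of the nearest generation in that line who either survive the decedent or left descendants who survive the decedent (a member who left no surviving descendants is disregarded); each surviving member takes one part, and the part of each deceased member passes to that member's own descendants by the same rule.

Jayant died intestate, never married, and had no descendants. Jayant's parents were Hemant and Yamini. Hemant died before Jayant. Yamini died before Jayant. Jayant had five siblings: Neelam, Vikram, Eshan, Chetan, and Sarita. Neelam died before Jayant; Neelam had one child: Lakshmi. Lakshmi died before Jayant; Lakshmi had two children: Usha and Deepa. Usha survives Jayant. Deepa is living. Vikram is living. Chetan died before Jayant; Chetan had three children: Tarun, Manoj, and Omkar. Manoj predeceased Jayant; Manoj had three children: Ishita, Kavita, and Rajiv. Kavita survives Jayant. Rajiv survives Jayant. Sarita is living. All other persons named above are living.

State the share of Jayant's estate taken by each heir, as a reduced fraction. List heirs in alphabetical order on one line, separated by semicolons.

Deepa 1/10; Eshan 1/5; Ishita 1/45; Kavita 1/45; Omkar 1/15; Rajiv 1/45; Sarita 1/5; Tarun 1/15; Usha 1/10; Vikram 1/5

Neither parent survives and there are no descendants, so the estate passes to Jayant's siblings and their issue per stirpes.
The estate is divided into 5 equal shares of 1/5 among Neelam, Vikram, Eshan, Chetan, Sarita.
Neelam predeceased; the 1/5 allotted to Neelam's branch passes to Neelam's issue by representation.
Lakshmi's line is the sole branch at this level, so the full 1/5 passes to Lakshmi's issue by representation.
The 1/5 is divided into 2 equal shares of 1/10 among Usha, Deepa.
Usha is living and takes 1/10.
Deepa is living and takes 1/10.
Vikram is living and takes 1/5.
Eshan is living and takes 1/5.
Chetan predeceased; the 1/5 allotted to Chetan's branch passes to Chetan's issue by representation.
The 1/5 is divided into 3 equal shares of 1/15 among Tarun, Manoj, Omkar.
Tarun is living and takes 1/15.
Manoj predeceased; the 1/15 allotted to Manoj's branch passes to Manoj's issue by representation.
The 1/15 is divided into 3 equal shares of 1/45 among Ishita, Kavita, Rajiv.
Ishita is living and takes 1/45.
Kavita is living and takes 1/45.
Rajiv is living and takes 1/45.
Omkar is living and takes 1/15.
Sarita is living and takes 1/5.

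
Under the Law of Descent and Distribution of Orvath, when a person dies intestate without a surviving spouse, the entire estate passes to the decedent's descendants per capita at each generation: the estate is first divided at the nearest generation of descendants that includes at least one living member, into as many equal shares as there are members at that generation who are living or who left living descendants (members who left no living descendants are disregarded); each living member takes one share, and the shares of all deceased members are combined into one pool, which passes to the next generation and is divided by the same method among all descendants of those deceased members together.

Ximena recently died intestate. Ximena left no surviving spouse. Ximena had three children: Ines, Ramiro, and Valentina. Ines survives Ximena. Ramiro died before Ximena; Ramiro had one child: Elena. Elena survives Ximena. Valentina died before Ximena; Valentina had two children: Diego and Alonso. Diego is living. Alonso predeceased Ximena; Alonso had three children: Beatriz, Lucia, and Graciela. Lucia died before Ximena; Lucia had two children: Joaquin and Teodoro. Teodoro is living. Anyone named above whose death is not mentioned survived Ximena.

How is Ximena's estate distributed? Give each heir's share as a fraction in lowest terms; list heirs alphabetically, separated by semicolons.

There is no surviving spouse, so the entire estate passes to Ximena's descendants per capita at each generation.
At generation 1 (Ines, Ramiro, Valentina) there are 3 shares of (1)/3 = 1/3 each.
Living: Ines — each takes 1/3.
Deceased: Ramiro and Valentina. Their combined 2/3 is pooled and carried to generation 2.
At generation 2 (Elena, Diego, Alonso) there are 3 shares of (2/3)/3 = 2/9 each.
Living: Elena and Diego — each takes 2/9.
Deceased: Alonso. That 2/9 share is carried to generation 3.
At generation 3 (Beatriz, Lucia, Graciela) there are 3 shares of (2/9)/3 = 2/27 each.
Living: Beatriz and Graciela — each takes 2/27.
Deceased: Lucia. That 2/27 share is carried to generation 4.
At generation 4 (Joaquin, Teodoro) there are 2 shares of (2/27)/2 = 1/27 each.
Living: Joaquin and Teodoro — each takes 1/27.

Beatriz 2/27; Diego 2/9; Elena 2/9; Graciela 2/27; Ines 1/3; Joaquin 1/27; Teodoro 1/27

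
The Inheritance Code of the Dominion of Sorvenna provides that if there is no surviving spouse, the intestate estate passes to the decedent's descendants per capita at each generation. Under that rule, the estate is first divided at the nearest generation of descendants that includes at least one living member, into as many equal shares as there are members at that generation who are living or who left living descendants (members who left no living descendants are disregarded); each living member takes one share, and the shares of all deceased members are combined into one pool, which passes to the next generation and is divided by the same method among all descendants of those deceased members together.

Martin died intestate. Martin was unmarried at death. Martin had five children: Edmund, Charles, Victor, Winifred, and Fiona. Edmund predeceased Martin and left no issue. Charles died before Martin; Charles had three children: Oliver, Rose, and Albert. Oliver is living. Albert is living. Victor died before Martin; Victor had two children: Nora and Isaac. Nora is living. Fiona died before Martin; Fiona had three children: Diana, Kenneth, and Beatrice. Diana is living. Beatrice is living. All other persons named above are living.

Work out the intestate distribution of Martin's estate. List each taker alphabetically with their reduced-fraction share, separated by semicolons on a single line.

Albert 3/32; Beatrice 3/32; Diana 3/32; Isaac 3/32; Kenneth 3/32; Nora 3/32; Oliver 3/32; Rose 3/32; Winifred 1/4

There is no surviving spouse, so the entire estate passes to Martin's descendants per capita at each generation.
At generation 1 (Charles, Victor, Winifred, Fiona) there are 4 shares of (1)/4 = 1/4 each.
Living: Winifred — each takes 1/4.
Deceased: Charles, Victor, and Fiona. Their combined 3/4 is pooled and carried to generation 2.
At generation 2 (Oliver, Rose, Albert, Nora, Isaac, Diana, Kenneth, Beatrice) there are 8 shares of (3/4)/8 = 3/32 each.
Living: Oliver, Rose, Albert, Nora, Isaac, Diana, Kenneth, and Beatrice — each takes 3/32.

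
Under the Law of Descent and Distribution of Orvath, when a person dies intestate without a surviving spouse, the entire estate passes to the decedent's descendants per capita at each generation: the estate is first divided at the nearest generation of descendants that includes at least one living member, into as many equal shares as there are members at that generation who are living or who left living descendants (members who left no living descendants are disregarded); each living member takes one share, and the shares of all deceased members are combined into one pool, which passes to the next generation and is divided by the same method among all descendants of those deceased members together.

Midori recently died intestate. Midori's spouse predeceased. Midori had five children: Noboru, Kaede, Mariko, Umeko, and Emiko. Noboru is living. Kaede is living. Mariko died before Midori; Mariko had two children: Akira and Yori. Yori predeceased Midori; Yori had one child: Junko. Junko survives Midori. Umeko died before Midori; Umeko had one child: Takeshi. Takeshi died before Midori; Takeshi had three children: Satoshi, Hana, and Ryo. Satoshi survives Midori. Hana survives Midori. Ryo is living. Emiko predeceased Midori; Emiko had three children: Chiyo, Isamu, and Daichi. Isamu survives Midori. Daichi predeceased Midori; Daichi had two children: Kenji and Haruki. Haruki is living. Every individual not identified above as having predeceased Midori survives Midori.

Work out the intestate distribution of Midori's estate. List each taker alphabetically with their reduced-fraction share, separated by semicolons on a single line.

There is no surviving spouse, so the entire estate passes to Midori's descendants per capita at each generation.
At generation 1 (Noboru, Kaede, Mariko, Umeko, Emiko) there are 5 shares of (1)/5 = 1/5 each.
Living: Noboru and Kaede — each takes 1/5.
Deceased: Mariko, Umeko, and Emiko. Their combined 3/5 is pooled and carried to generation 2.
At generation 2 (Akira, Yori, Takeshi, Chiyo, Isamu, Daichi) there are 6 shares of (3/5)/6 = 1/10 each.
Living: Akira, Chiyo, and Isamu — each takes 1/10.
Deceased: Yori, Takeshi, and Daichi. Their combined 3/10 is pooled and carried to generation 3.
At generation 3 (Junko, Satoshi, Hana, Ryo, Kenji, Haruki) there are 6 shares of (3/10)/6 = 1/20 each.
Living: Junko, Satoshi, Hana, Ryo, Kenji, and Haruki — each takes 1/20.

Akira 1/10; Chiyo 1/10; Hana 1/20; Haruki 1/20; Isamu 1/10; Junko 1/20; Kaede 1/5; Kenji 1/20; Noboru 1/5; Ryo 1/20; Satoshi 1/20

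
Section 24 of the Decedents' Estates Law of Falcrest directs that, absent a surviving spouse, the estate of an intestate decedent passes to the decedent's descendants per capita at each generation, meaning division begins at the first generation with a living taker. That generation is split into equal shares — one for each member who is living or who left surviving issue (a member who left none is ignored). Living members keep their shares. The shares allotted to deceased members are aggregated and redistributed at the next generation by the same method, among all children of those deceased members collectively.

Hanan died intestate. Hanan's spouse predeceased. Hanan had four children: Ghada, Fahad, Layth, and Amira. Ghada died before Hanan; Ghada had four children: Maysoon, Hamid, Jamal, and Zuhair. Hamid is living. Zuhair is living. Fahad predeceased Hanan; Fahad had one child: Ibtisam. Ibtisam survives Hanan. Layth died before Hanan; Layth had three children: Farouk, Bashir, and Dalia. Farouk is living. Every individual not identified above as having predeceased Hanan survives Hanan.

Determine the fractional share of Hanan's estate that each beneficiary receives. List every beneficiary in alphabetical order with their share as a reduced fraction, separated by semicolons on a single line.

There is no surviving spouse, so the entire estate passes to Hanan's descendants per capita at each generation.
At generation 1 (Ghada, Fahad, Layth, Amira) there are 4 shares of (1)/4 = 1/4 each.
Living: Amira — each takes 1/4.
Deceased: Ghada, Fahad, and Layth. Their combined 3/4 is pooled and carried to generation 2.
At generation 2 (Maysoon, Hamid, Jamal, Zuhair, Ibtisam, Farouk, Bashir, Dalia) there are 8 shares of (3/4)/8 = 3/32 each.
Living: Maysoon, Hamid, Jamal, Zuhair, Ibtisam, Farouk, Bashir, and Dalia — each takes 3/32.

Amira 1/4; Bashir 3/32; Dalia 3/32; Farouk 3/32; Hamid 3/32; Ibtisam 3/32; Jamal 3/32; Maysoon 3/32; Zuhair 3/32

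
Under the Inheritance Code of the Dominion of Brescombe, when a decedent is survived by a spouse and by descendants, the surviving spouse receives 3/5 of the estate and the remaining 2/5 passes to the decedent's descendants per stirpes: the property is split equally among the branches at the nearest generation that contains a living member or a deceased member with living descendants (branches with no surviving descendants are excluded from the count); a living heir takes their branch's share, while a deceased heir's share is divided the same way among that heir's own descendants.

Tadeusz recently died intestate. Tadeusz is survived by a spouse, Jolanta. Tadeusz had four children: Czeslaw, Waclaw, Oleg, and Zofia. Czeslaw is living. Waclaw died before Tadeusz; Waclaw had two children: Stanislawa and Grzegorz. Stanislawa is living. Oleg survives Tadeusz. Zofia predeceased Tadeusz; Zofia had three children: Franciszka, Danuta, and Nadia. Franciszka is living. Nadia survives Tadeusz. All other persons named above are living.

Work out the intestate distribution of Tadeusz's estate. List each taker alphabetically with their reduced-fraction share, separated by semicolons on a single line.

Jolanta, as surviving spouse, takes 3/5.
The remaining 2/5 passes to Tadeusz's descendants per stirpes.
The 2/5 is divided into 4 equal shares of 1/10 among Czeslaw, Waclaw, Oleg, Zofia.
Czeslaw is living and takes 1/10.
Waclaw predeceased; the 1/10 allotted to Waclaw's branch passes to Waclaw's issue by representation.
The 1/10 is divided into 2 equal shares of 1/20 among Stanislawa, Grzegorz.
Stanislawa is living and takes 1/20.
Grzegorz is living and takes 1/20.
Oleg is living and takes 1/10.
Zofia predeceased; the 1/10 allotted to Zofia's branch passes to Zofia's issue by representation.
The 1/10 is divided into 3 equal shares of 1/30 among Franciszka, Danuta, Nadia.
Franciszka is living and takes 1/30.
Danuta is living and takes 1/30.
Nadia is living and takes 1/30.

Czeslaw 1/10; Danuta 1/30; Franciszka 1/30; Grzegorz 1/20; Jolanta 3/5; Nadia 1/30; Oleg 1/10; Stanislawa 1/20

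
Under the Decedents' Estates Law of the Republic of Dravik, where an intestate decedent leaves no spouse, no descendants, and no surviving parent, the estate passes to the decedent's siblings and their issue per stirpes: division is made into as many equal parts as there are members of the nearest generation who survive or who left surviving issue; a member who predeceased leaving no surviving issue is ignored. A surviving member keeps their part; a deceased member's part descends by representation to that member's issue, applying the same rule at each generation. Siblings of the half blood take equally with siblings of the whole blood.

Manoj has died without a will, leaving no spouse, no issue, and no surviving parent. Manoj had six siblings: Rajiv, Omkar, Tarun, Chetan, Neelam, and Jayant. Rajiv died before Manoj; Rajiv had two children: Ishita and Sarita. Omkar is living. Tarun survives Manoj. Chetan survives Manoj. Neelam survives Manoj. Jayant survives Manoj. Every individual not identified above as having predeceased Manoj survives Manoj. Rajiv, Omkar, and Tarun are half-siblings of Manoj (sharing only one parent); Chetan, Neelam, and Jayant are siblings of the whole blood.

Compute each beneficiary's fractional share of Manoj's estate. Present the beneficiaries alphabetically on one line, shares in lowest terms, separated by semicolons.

Chetan 1/6; Ishita 1/12; Jayant 1/6; Neelam 1/6; Omkar 1/6; Sarita 1/12; Tarun 1/6

No spouse, descendants, or parent survives, so the estate passes to Manoj's siblings per stirpes.
Half-blood and whole-blood siblings take equally under the stated rule.
The estate is divided into 6 equal shares of 1/6 among Rajiv, Omkar, Tarun, Chetan, Neelam, Jayant.
Rajiv predeceased; the 1/6 allotted to Rajiv's branch passes to Rajiv's issue by representation.
The 1/6 is divided into 2 equal shares of 1/12 among Ishita, Sarita.
Ishita is living and takes 1/12.
Sarita is living and takes 1/12.
Omkar is living and takes 1/6.
Tarun is living and takes 1/6.
Chetan is living and takes 1/6.
Neelam is living and takes 1/6.
Jayant is living and takes 1/6.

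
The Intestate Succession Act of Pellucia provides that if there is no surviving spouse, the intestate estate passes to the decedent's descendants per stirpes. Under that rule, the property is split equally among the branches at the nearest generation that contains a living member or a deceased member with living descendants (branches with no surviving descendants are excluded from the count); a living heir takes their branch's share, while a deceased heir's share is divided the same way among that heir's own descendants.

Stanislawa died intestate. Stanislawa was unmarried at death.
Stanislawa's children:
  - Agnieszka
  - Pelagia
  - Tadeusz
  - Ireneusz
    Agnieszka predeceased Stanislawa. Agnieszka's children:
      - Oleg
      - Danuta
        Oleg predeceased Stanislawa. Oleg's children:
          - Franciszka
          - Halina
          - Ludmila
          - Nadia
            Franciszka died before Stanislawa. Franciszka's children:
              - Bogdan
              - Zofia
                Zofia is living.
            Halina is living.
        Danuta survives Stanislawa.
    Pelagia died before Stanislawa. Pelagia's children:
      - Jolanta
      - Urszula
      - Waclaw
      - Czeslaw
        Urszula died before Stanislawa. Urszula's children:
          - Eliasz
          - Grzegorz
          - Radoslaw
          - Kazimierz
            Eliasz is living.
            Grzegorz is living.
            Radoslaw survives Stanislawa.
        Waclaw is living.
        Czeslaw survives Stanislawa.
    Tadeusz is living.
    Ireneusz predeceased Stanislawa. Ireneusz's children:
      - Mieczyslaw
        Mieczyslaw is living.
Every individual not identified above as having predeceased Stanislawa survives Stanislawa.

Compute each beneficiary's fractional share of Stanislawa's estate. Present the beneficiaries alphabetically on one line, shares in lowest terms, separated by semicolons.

There is no surviving spouse, so the entire estate passes to Stanislawa's descendants per stirpes.
The estate is divided into 4 equal shares of 1/4 among Agnieszka, Pelagia, Tadeusz, Ireneusz.
Agnieszka predeceased; the 1/4 allotted to Agnieszka's branch passes to Agnieszka's issue by representation.
The 1/4 is divided into 2 equal shares of 1/8 among Oleg, Danuta.
Oleg predeceased; the 1/8 allotted to Oleg's branch passes to Oleg's issue by representation.
The 1/8 is divided into 4 equal shares of 1/32 among Franciszka, Halina, Ludmila, Nadia.
Franciszka predeceased; the 1/32 allotted to Franciszka's branch passes to Franciszka's issue by representation.
The 1/32 is divided into 2 equal shares of 1/64 among Bogdan, Zofia.
Bogdan is living and takes 1/64.
Zofia is living and takes 1/64.
Halina is living and takes 1/32.
Ludmila is living and takes 1/32.
Nadia is living and takes 1/32.
Danuta is living and takes 1/8.
Pelagia predeceased; the 1/4 allotted to Pelagia's branch passes to Pelagia's issue by representation.
The 1/4 is divided into 4 equal shares of 1/16 among Jolanta, Urszula, Waclaw, Czeslaw.
Jolanta is living and takes 1/16.
Urszula predeceased; the 1/16 allotted to Urszula's branch passes to Urszula's issue by representation.
The 1/16 is divided into 4 equal shares of 1/64 among Eliasz, Grzegorz, Radoslaw, Kazimierz.
Eliasz is living and takes 1/64.
Grzegorz is living and takes 1/64.
Radoslaw is living and takes 1/64.
Kazimierz is living and takes 1/64.
Waclaw is living and takes 1/16.
Czeslaw is living and takes 1/16.
Tadeusz is living and takes 1/4.
Ireneusz predeceased; the 1/4 allotted to Ireneusz's branch passes to Ireneusz's issue by representation.
Mieczyslaw is the sole taker at this level and receives the full 1/4.

Bogdan 1/64; Czeslaw 1/16; Danuta 1/8; Eliasz 1/64; Grzegorz 1/64; Halina 1/32; Jolanta 1/16; Kazimierz 1/64; Ludmila 1/32; Mieczyslaw 1/4; Nadia 1/32; Radoslaw 1/64; Tadeusz 1/4; Waclaw 1/16; Zofia 1/64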